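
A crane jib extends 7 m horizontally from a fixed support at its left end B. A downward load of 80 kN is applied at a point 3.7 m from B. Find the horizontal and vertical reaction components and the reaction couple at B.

B_x = 0, B_y = 80.00 kN, M_B = 296.0 kN·m

ΣF_x = 0: B_x = 0.
ΣF_y = 0: B_y − 80 = 0 → B_y = 80.00 kN.
ΣM about B: M_B − 80·3.7 = 0 → M_B = 296.0 kN·m.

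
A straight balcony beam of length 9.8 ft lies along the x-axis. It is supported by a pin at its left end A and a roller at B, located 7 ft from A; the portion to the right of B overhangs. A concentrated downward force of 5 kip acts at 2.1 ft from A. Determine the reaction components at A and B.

ΣM about A: B_y·7 − 5·2.1 = 0 → B_y = 10.5/7 = 1.500 kip.
ΣF_y = 0: A_y + 1.5 − 5 = 0 → A_y = 3.500 kip.
ΣF_x = 0: no horizontal applied forces, so A_x = 0.

A_x = 0, A_y = 3.500 kip, B_y = 1.500 kip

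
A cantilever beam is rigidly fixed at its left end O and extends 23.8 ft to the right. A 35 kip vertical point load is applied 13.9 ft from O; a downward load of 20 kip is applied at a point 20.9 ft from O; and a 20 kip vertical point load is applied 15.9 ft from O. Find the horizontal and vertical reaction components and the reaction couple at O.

ΣF_x = 0: O_x = 0.
ΣF_y = 0: O_y − 35 − 20 − 20 = 0 → O_y = 75.00 kip.
ΣM about O: M_O − 35·13.9 − 20·20.9 − 20·15.9 = 0 → M_O = 1222 kip·ft.

O_x = 0, O_y = 75.00 kip, M_O = 1222 kip·ft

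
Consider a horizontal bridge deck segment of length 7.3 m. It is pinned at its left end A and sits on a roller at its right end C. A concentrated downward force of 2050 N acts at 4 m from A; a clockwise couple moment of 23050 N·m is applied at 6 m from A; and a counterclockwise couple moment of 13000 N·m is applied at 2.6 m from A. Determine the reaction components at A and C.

A_x = 0, A_y = -450.0 N, C_y = 2500 N

Taking moments about A: C_y·7.3 − 2050·4 − 23050 + 13000 = 0 → C_y = 18250/7.3 = 2500 N.
ΣF_y = 0: A_y + 2500 − 2050 = 0 → A_y = -450.0 N.
ΣF_x = 0: no horizontal applied forces, so A_x = 0.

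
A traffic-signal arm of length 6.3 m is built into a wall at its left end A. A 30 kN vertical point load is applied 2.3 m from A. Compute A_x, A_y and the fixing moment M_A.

A_x = 0, A_y = 30.00 kN, M_A = 69.00 kN·m

ΣF_x = 0: A_x = 0.
ΣF_y = 0: A_y − 30 = 0 → A_y = 30.00 kN.
ΣM about A: M_A − 30·2.3 = 0 → M_A = 69.00 kN·m.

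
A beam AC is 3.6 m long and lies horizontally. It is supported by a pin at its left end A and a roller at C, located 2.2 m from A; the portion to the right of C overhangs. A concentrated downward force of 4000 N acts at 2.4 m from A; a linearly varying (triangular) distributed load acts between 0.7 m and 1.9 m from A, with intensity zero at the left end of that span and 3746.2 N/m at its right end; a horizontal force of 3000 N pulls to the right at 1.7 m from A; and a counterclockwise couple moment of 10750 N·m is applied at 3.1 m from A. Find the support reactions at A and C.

Resultant of the triangular load: ½ × 3746.2 × 1.2 = 2247.72 N, acting at 1.5 m from A (one-third of the span from the peak).
Taking moments about A: C_y·2.2 − 4000·2.4 − (½·3746.2·1.2)·1.5 + 10750 = 0 → C_y = 2221.58/2.2 = 1009.81 ≈ 1010 N.
ΣF_y = 0: A_y + 1009.81 − 4000 − ½·3746.2·1.2 = 0 → A_y = 5238 N.
ΣF_x = 0: A_x + 3000 = 0 → A_x = -3000 N.

A_x = -3000 N, A_y = 5238 N, C_y = 1010 N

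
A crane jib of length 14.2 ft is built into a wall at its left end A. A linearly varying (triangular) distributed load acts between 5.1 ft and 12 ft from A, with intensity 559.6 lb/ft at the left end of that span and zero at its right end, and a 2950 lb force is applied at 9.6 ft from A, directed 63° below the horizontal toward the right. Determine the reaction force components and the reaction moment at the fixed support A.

A_x = -1339 lb, A_y = 4559 lb, M_A = 39520 lb·ft

Resultant of the triangular load: ½ × 559.6 × 6.9 = 1930.62 lb, acting at 7.4 ft from A (one-third of the span from the peak).
ΣF_x = 0: A_x + 2950·cos63° = 0 → A_x = -1339 lb.
ΣF_y = 0: A_y − ½·559.6·6.9 − 2950·sin63° = 0 → A_y = 4559 lb.
ΣM about A: M_A − (½·559.6·6.9)·7.4 − 2950·sin63°·9.6 = 0 → M_A = 39520 lb·ft.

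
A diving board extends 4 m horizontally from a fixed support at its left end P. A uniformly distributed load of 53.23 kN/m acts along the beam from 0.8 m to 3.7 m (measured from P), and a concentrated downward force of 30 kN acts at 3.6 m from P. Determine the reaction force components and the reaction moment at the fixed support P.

Resultant of the distributed load: 53.23 × 2.9 = 154.367 kN at 2.25 m from P.
ΣF_x = 0: P_x = 0.
ΣF_y = 0: P_y − 53.23·2.9 − 30 = 0 → P_y = 184.4 kN.
ΣM about P: M_P − (53.23·2.9)·2.25 − 30·3.6 = 0 → M_P = 455.3 kN·m.

P_x = 0, P_y = 184.4 kN, M_P = 455.3 kN·m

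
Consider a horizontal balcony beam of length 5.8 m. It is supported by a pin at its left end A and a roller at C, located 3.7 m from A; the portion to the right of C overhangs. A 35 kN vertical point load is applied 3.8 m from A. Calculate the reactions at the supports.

A_x = 0, A_y = -0.9459 kN, C_y = 35.95 kN

Moments about A: C_y·3.7 − 35·3.8 = 0 → C_y = 133/3.7 = 35.9459 ≈ 35.95 kN.
ΣF_y = 0: A_y + 35.9459 − 35 = 0 → A_y = -0.9459 kN.
ΣF_x = 0: no horizontal applied forces, so A_x = 0.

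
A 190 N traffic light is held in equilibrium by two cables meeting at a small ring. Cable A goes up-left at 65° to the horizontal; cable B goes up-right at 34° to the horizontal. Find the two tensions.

T_A = 159.5 N, T_B = 81.30 N

ΣF_x = 0: −T_A·cos65° + T_B·cos34° = 0 → T_B = 0.50977·T_A.
ΣF_y = 0: T_A·sin65° + T_B·sin34° = 190.
Substitute: T_A·(0.906308 + 0.50977·0.559193) = 190 → T_A = 159.481 ≈ 159.5 N.
Then T_B = 0.50977 × 159.481 = 81.30 N.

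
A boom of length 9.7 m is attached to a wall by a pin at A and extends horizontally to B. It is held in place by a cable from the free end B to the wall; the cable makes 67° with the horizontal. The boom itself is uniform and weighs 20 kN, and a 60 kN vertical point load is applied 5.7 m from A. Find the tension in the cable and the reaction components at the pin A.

ΣM about A: T·sin67°·9.7 − 20·4.85 − 60·5.7 = 0 → T = 439/(9.7·0.920505) = 49.1662 ≈ 49.17 kN.
ΣF_x = 0: A_x − T·cos67° = 0 → A_x = 49.1662 × 0.390731 = 19.21 kN.
ΣF_y = 0: A_y + T·sin67° − 20 − 60 = 0 → A_y = 80 − 49.1662 × 0.920505 = 34.74 kN.

T = 49.17 kN, A_x = 19.21 kN, A_y = 34.74 kN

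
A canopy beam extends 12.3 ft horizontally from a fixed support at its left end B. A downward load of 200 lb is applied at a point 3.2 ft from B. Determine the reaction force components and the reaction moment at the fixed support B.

ΣF_x = 0: B_x = 0.
ΣF_y = 0: B_y − 200 = 0 → B_y = 200.0 lb.
ΣM about B: M_B − 200·3.2 = 0 → M_B = 640.0 lb·ft.

B_x = 0, B_y = 200.0 lb, M_B = 640.0 lb·ft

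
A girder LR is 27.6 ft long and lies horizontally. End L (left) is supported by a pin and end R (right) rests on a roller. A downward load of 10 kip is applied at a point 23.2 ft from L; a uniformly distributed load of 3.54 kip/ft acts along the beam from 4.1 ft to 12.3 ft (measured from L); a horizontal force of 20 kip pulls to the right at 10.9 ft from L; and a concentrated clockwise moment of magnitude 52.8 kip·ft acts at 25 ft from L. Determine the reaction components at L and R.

L_x = -20.00 kip, L_y = 20.08 kip, R_y = 18.94 kip

Resultant of the distributed load: 3.54 × 8.2 = 29.028 kip at 8.2 ft from L.
Moments about L: R_y·27.6 − 10·23.2 − (3.54·8.2)·8.2 − 52.8 = 0 → R_y = 522.8296/27.6 = 18.9431 ≈ 18.94 kip.
ΣF_y = 0: L_y + 18.9431 − 10 − 3.54·8.2 = 0 → L_y = 20.08 kip.
ΣF_x = 0: L_x + 20 = 0 → L_x = -20.00 kip.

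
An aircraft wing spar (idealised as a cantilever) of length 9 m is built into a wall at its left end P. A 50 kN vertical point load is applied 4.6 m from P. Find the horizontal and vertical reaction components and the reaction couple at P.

ΣF_x = 0: P_x = 0.
ΣF_y = 0: P_y − 50 = 0 → P_y = 50.00 kN.
ΣM about P: M_P − 50·4.6 = 0 → M_P = 230.0 kN·m.

P_x = 0, P_y = 50.00 kN, M_P = 230.0 kN·m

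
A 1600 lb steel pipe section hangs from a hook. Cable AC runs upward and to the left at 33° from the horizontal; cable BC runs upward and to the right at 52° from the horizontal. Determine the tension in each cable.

ΣF_x = 0: −T_AC·cos33° + T_BC·cos52° = 0 → T_BC = 1.36223·T_AC.
ΣF_y = 0: T_AC·sin33° + T_BC·sin52° = 1600.
Substitute: T_AC·(0.544639 + 1.36223·0.788011) = 1600 → T_AC = 988.819 ≈ 988.8 lb.
Then T_BC = 1.36223 × 988.819 = 1347 lb.

T_AC = 988.8 lb, T_BC = 1347 lb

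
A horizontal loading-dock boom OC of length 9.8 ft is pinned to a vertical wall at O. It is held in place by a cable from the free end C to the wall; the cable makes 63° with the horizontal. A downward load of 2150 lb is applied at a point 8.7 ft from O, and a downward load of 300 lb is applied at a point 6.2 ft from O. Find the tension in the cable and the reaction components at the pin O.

ΣM about O: T·sin63°·9.8 − 2150·8.7 − 300·6.2 = 0 → T = 20565/(9.8·0.891007) = 2355.17 ≈ 2355 lb.
ΣF_x = 0: O_x − T·cos63° = 0 → O_x = 2355.17 × 0.45399 = 1069 lb.
ΣF_y = 0: O_y + T·sin63° − 2150 − 300 = 0 → O_y = 2450 − 2355.17 × 0.891007 = 351.5 lb.

T = 2355 lb, O_x = 1069 lb, O_y = 351.5 lb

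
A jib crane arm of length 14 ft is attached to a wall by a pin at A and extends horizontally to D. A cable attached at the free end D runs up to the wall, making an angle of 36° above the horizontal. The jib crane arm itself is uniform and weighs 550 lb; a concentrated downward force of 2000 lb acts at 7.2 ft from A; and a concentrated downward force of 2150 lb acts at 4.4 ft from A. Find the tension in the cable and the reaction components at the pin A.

T = 3367 lb, A_x = 2724 lb, A_y = 2721 lb

ΣM about A: T·sin36°·14 − 550·7 − 2000·7.2 − 2150·4.4 = 0 → T = 27710/(14·0.587785) = 3367.36 ≈ 3367 lb.
ΣF_x = 0: A_x − T·cos36° = 0 → A_x = 3367.36 × 0.809017 = 2724 lb.
ΣF_y = 0: A_y + T·sin36° − 550 − 2000 − 2150 = 0 → A_y = 4700 − 3367.36 × 0.587785 = 2721 lb.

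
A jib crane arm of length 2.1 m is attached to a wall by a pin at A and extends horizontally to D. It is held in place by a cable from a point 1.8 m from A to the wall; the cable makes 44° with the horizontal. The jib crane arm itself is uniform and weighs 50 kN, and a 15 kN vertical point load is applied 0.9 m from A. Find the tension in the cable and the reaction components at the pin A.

T = 52.78 kN, A_x = 37.97 kN, A_y = 28.33 kN

ΣM about A: T·sin44°·1.8 − 50·1.05 − 15·0.9 = 0 → T = 66/(1.8·0.694658) = 52.7838 ≈ 52.78 kN.
ΣF_x = 0: A_x − T·cos44° = 0 → A_x = 52.7838 × 0.71934 = 37.97 kN.
ΣF_y = 0: A_y + T·sin44° − 50 − 15 = 0 → A_y = 65 − 52.7838 × 0.694658 = 28.33 kN.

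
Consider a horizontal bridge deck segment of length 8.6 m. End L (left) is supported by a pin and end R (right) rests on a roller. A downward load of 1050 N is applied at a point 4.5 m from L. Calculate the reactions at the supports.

L_x = 0, L_y = 500.6 N, R_y = 549.4 N

Taking moments about L: R_y·8.6 − 1050·4.5 = 0 → R_y = 4725/8.6 = 549.419 ≈ 549.4 N.
ΣF_y = 0: L_y + 549.419 − 1050 = 0 → L_y = 500.6 N.
ΣF_x = 0: no horizontal applied forces, so L_x = 0.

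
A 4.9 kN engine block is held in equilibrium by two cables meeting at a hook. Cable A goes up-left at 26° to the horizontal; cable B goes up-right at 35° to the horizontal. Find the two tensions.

ΣF_x = 0: −T_A·cos26° + T_B·cos35° = 0 → T_B = 1.09722·T_A.
ΣF_y = 0: T_A·sin26° + T_B·sin35° = 4.9.
Substitute: T_A·(0.438371 + 1.09722·0.573576) = 4.9 → T_A = 4.58926 ≈ 4.589 kN.
Then T_B = 1.09722 × 4.58926 = 5.035 kN.

T_A = 4.589 kN, T_B = 5.035 kN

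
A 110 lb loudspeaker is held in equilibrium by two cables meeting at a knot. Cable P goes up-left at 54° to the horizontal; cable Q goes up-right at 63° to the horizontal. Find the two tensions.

ΣF_x = 0: −T_P·cos54° + T_Q·cos63° = 0 → T_Q = 1.29471·T_P.
ΣF_y = 0: T_P·sin54° + T_Q·sin63° = 110.
Substitute: T_P·(0.809017 + 1.29471·0.891007) = 110 → T_P = 56.0477 ≈ 56.05 lb.
Then T_Q = 1.29471 × 56.0477 = 72.57 lb.

T_P = 56.05 lb, T_Q = 72.57 lb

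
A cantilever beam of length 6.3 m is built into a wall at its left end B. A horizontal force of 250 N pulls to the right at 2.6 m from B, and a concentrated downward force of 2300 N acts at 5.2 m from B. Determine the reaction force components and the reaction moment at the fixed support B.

ΣF_x = 0: B_x + 250 = 0 → B_x = -250.0 N.
ΣF_y = 0: B_y − 2300 = 0 → B_y = 2300 N.
ΣM about B: M_B − 2300·5.2 = 0 → M_B = 11960 N·m.

B_x = -250.0 N, B_y = 2300 N, M_B = 11960 N·m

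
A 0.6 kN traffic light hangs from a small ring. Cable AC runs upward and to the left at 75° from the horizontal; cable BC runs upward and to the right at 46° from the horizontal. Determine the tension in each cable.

T_AC = 0.4862 kN, T_BC = 0.1812 kN

ΣF_x = 0: −T_AC·cos75° + T_BC·cos46° = 0 → T_BC = 0.372585·T_AC.
ΣF_y = 0: T_AC·sin75° + T_BC·sin46° = 0.6.
Substitute: T_AC·(0.965926 + 0.372585·0.71934) = 0.6 → T_AC = 0.486247 ≈ 0.4862 kN.
Then T_BC = 0.372585 × 0.486247 = 0.1812 kN.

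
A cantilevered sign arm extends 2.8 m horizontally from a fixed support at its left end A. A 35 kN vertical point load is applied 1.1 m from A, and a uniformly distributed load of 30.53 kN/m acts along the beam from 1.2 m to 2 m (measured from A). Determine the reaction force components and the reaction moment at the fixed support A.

A_x = 0, A_y = 59.42 kN, M_A = 77.58 kN·m

Resultant of the distributed load: 30.53 × 0.8 = 24.424 kN at 1.6 m from A.
ΣF_x = 0: A_x = 0.
ΣF_y = 0: A_y − 35 − 30.53·0.8 = 0 → A_y = 59.42 kN.
ΣM about A: M_A − 35·1.1 − (30.53·0.8)·1.6 = 0 → M_A = 77.58 kN·m.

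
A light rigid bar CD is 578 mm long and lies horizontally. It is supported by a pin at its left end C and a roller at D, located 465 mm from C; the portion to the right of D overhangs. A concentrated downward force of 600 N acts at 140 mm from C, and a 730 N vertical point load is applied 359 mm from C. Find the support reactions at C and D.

C_x = 0, C_y = 585.8 N, D_y = 744.2 N

Taking moments about C: D_y·465 − 600·140 − 730·359 = 0 → D_y = 346070/465 = 744.237 ≈ 744.2 N.
ΣF_y = 0: C_y + 744.237 − 600 − 730 = 0 → C_y = 585.8 N.
ΣF_x = 0: no horizontal applied forces, so C_x = 0.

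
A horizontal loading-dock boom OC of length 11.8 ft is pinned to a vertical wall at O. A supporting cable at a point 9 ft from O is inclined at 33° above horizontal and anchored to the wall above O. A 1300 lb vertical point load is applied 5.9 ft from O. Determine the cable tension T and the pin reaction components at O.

ΣM about O: T·sin33°·9 − 1300·5.9 = 0 → T = 7670/(9·0.544639) = 1564.75 ≈ 1565 lb.
ΣF_x = 0: O_x − T·cos33° = 0 → O_x = 1564.75 × 0.838671 = 1312 lb.
ΣF_y = 0: O_y + T·sin33° − 1300 = 0 → O_y = 1300 − 1564.75 × 0.544639 = 447.8 lb.

T = 1565 lb, O_x = 1312 lb, O_y = 447.8 lb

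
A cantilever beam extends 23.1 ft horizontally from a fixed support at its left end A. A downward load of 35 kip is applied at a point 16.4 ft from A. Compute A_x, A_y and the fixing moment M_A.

A_x = 0, A_y = 35.00 kip, M_A = 574.0 kip·ft

ΣF_x = 0: A_x = 0.
ΣF_y = 0: A_y − 35 = 0 → A_y = 35.00 kip.
ΣM about A: M_A − 35·16.4 = 0 → M_A = 574.0 kip·ft.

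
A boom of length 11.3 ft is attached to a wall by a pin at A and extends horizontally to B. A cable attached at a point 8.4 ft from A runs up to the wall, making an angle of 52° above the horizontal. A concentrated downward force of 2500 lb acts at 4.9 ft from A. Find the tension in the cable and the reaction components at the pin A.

T = 1851 lb, A_x = 1139 lb, A_y = 1042 lb

ΣM about A: T·sin52°·8.4 − 2500·4.9 = 0 → T = 12250/(8.4·0.788011) = 1850.65 ≈ 1851 lb.
ΣF_x = 0: A_x − T·cos52° = 0 → A_x = 1850.65 × 0.615661 = 1139 lb.
ΣF_y = 0: A_y + T·sin52° − 2500 = 0 → A_y = 2500 − 1850.65 × 0.788011 = 1042 lb.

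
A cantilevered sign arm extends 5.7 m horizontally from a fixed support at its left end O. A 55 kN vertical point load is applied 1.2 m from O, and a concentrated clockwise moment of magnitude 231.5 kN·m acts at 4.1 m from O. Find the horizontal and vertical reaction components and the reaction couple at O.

O_x = 0, O_y = 55.00 kN, M_O = 297.5 kN·m

ΣF_x = 0: O_x = 0.
ΣF_y = 0: O_y − 55 = 0 → O_y = 55.00 kN.
ΣM about O: M_O − 55·1.2 − 231.5 = 0 → M_O = 297.5 kN·m.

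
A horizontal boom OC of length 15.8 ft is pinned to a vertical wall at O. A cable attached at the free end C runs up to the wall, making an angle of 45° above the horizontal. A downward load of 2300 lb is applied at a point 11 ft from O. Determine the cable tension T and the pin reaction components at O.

T = 2265 lb, O_x = 1601 lb, O_y = 698.7 lb

ΣM about O: T·sin45°·15.8 − 2300·11 = 0 → T = 25300/(15.8·0.707107) = 2264.53 ≈ 2265 lb.
ΣF_x = 0: O_x − T·cos45° = 0 → O_x = 2264.53 × 0.707107 = 1601 lb.
ΣF_y = 0: O_y + T·sin45° − 2300 = 0 → O_y = 2300 − 2264.53 × 0.707107 = 698.7 lb.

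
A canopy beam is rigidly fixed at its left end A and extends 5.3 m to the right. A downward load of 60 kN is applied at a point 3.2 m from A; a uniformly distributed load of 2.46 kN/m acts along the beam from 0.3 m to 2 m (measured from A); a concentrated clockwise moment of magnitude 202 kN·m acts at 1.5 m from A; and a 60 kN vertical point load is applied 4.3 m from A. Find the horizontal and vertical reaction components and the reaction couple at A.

Resultant of the distributed load: 2.46 × 1.7 = 4.182 kN at 1.15 m from A.
ΣF_x = 0: A_x = 0.
ΣF_y = 0: A_y − 60 − 2.46·1.7 − 60 = 0 → A_y = 124.2 kN.
ΣM about A: M_A − 60·3.2 − (2.46·1.7)·1.15 − 202 − 60·4.3 = 0 → M_A = 656.8 kN·m.

A_x = 0, A_y = 124.2 kN, M_A = 656.8 kN·m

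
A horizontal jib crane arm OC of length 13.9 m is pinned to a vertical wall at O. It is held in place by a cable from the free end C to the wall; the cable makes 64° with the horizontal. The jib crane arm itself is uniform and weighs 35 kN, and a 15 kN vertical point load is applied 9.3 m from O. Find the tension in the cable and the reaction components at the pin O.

T = 30.64 kN, O_x = 13.43 kN, O_y = 22.46 kN

ΣM about O: T·sin64°·13.9 − 35·6.95 − 15·9.3 = 0 → T = 382.75/(13.9·0.898794) = 30.6366 ≈ 30.64 kN.
ΣF_x = 0: O_x − T·cos64° = 0 → O_x = 30.6366 × 0.438371 = 13.43 kN.
ΣF_y = 0: O_y + T·sin64° − 35 − 15 = 0 → O_y = 50 − 30.6366 × 0.898794 = 22.46 kN.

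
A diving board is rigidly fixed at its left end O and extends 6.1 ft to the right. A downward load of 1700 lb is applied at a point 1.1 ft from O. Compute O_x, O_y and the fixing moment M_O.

ΣF_x = 0: O_x = 0.
ΣF_y = 0: O_y − 1700 = 0 → O_y = 1700 lb.
ΣM about O: M_O − 1700·1.1 = 0 → M_O = 1870 lb·ft.

O_x = 0, O_y = 1700 lb, M_O = 1870 lb·ft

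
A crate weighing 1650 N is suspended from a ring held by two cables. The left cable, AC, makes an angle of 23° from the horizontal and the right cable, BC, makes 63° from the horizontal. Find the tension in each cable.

T_AC = 750.9 N, T_BC = 1523 N

ΣF_x = 0: −T_AC·cos23° + T_BC·cos63° = 0 → T_BC = 2.02759·T_AC.
ΣF_y = 0: T_AC·sin23° + T_BC·sin63° = 1650.
Substitute: T_AC·(0.390731 + 2.02759·0.891007) = 1650 → T_AC = 750.912 ≈ 750.9 N.
Then T_BC = 2.02759 × 750.912 = 1523 N.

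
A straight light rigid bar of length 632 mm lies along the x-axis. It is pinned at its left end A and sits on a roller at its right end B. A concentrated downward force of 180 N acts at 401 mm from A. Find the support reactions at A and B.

A_x = 0, A_y = 65.79 N, B_y = 114.2 N

Taking moments about A: B_y·632 − 180·401 = 0 → B_y = 72180/632 = 114.209 ≈ 114.2 N.
ΣF_y = 0: A_y + 114.209 − 180 = 0 → A_y = 65.79 N.
ΣF_x = 0: no horizontal applied forces, so A_x = 0.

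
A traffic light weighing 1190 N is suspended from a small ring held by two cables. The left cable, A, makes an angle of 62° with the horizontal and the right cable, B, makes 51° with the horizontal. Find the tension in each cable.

T_A = 813.6 N, T_B = 606.9 N

ΣF_x = 0: −T_A·cos62° + T_B·cos51° = 0 → T_B = 0.745998·T_A.
ΣF_y = 0: T_A·sin62° + T_B·sin51° = 1190.
Substitute: T_A·(0.882948 + 0.745998·0.777146) = 1190 → T_A = 813.565 ≈ 813.6 N.
Then T_B = 0.745998 × 813.565 = 606.9 N.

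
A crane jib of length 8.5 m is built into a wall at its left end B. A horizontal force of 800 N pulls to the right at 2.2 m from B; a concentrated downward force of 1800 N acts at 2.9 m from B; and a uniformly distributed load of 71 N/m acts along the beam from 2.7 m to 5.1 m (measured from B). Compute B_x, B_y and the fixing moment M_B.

B_x = -800.0 N, B_y = 1970 N, M_B = 5885 N·m

Resultant of the distributed load: 71 × 2.4 = 170.4 N at 3.9 m from B.
ΣF_x = 0: B_x + 800 = 0 → B_x = -800.0 N.
ΣF_y = 0: B_y − 1800 − 71·2.4 = 0 → B_y = 1970 N.
ΣM about B: M_B − 1800·2.9 − (71·2.4)·3.9 = 0 → M_B = 5885 N·m.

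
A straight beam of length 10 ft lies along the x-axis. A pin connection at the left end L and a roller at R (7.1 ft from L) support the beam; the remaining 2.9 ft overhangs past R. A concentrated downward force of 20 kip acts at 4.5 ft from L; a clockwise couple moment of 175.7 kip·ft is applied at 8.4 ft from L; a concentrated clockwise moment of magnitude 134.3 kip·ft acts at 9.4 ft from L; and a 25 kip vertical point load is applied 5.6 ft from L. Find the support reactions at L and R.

Moments about L: R_y·7.1 − 20·4.5 − 175.7 − 134.3 − 25·5.6 = 0 → R_y = 540/7.1 = 76.0563 ≈ 76.06 kip.
ΣF_y = 0: L_y + 76.0563 − 20 − 25 = 0 → L_y = -31.06 kip.
ΣF_x = 0: no horizontal applied forces, so L_x = 0.

L_x = 0, L_y = -31.06 kip, R_y = 76.06 kip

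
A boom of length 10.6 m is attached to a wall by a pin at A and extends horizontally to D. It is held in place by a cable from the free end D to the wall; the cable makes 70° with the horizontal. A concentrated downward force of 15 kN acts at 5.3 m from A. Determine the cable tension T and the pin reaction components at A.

ΣM about A: T·sin70°·10.6 − 15·5.3 = 0 → T = 79.5/(10.6·0.939693) = 7.98133 ≈ 7.981 kN.
ΣF_x = 0: A_x − T·cos70° = 0 → A_x = 7.98133 × 0.34202 = 2.730 kN.
ΣF_y = 0: A_y + T·sin70° − 15 = 0 → A_y = 15 − 7.98133 × 0.939693 = 7.500 kN.

T = 7.981 kN, A_x = 2.730 kN, A_y = 7.500 kN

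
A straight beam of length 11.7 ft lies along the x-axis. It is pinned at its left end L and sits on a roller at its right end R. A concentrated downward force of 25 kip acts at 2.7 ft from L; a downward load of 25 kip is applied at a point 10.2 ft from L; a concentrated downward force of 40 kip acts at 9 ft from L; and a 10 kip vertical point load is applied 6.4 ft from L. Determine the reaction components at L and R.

ΣM about L: R_y·11.7 − 25·2.7 − 25·10.2 − 40·9 − 10·6.4 = 0 → R_y = 746.5/11.7 = 63.8034 ≈ 63.80 kip.
ΣF_y = 0: L_y + 63.8034 − 25 − 25 − 40 − 10 = 0 → L_y = 36.20 kip.
ΣF_x = 0: no horizontal applied forces, so L_x = 0.

L_x = 0, L_y = 36.20 kip, R_y = 63.80 kip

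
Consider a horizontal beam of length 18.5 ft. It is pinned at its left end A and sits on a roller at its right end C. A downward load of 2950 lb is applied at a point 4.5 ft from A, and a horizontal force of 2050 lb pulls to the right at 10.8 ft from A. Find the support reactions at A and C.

ΣM about A: C_y·18.5 − 2950·4.5 = 0 → C_y = 13275/18.5 = 717.568 ≈ 717.6 lb.
ΣF_y = 0: A_y + 717.568 − 2950 = 0 → A_y = 2232 lb.
ΣF_x = 0: A_x + 2050 = 0 → A_x = -2050 lb.

A_x = -2050 lb, A_y = 2232 lb, C_y = 717.6 lb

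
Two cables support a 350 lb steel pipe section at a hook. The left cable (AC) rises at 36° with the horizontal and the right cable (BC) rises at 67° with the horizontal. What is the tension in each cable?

ΣF_x = 0: −T_AC·cos36° + T_BC·cos67° = 0 → T_BC = 2.07052·T_AC.
ΣF_y = 0: T_AC·sin36° + T_BC·sin67° = 350.
Substitute: T_AC·(0.587785 + 2.07052·0.920505) = 350 → T_AC = 140.353 ≈ 140.4 lb.
Then T_BC = 2.07052 × 140.353 = 290.6 lb.

T_AC = 140.4 lb, T_BC = 290.6 lb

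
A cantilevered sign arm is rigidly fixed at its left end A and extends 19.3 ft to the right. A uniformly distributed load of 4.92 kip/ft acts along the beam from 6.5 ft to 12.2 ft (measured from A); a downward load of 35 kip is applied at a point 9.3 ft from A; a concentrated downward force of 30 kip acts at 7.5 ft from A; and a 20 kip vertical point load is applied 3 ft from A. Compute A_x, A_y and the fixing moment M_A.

Resultant of the distributed load: 4.92 × 5.7 = 28.044 kip at 9.35 ft from A.
ΣF_x = 0: A_x = 0.
ΣF_y = 0: A_y − 4.92·5.7 − 35 − 30 − 20 = 0 → A_y = 113.0 kip.
ΣM about A: M_A − (4.92·5.7)·9.35 − 35·9.3 − 30·7.5 − 20·3 = 0 → M_A = 872.7 kip·ft.

A_x = 0, A_y = 113.0 kip, M_A = 872.7 kip·ft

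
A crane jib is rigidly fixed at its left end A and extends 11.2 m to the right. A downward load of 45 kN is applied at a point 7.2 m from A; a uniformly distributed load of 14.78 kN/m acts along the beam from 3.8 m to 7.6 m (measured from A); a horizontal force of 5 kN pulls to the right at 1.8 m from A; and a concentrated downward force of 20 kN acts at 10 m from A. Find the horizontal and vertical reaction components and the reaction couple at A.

Resultant of the distributed load: 14.78 × 3.8 = 56.164 kN at 5.7 m from A.
ΣF_x = 0: A_x + 5 = 0 → A_x = -5.000 kN.
ΣF_y = 0: A_y − 45 − 14.78·3.8 − 20 = 0 → A_y = 121.2 kN.
ΣM about A: M_A − 45·7.2 − (14.78·3.8)·5.7 − 20·10 = 0 → M_A = 844.1 kN·m.

A_x = -5.000 kN, A_y = 121.2 kN, M_A = 844.1 kN·m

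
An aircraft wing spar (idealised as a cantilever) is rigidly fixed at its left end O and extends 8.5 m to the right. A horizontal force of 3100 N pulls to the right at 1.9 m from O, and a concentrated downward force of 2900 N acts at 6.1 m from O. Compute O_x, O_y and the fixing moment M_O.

O_x = -3100 N, O_y = 2900 N, M_O = 17690 N·m

ΣF_x = 0: O_x + 3100 = 0 → O_x = -3100 N.
ΣF_y = 0: O_y − 2900 = 0 → O_y = 2900 N.
ΣM about O: M_O − 2900·6.1 = 0 → M_O = 17690 N·m.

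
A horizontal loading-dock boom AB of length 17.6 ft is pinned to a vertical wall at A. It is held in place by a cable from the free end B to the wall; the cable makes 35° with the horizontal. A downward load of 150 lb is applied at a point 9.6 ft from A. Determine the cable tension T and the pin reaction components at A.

T = 142.6 lb, A_x = 116.8 lb, A_y = 68.18 lb

ΣM about A: T·sin35°·17.6 − 150·9.6 = 0 → T = 1440/(17.6·0.573576) = 142.646 ≈ 142.6 lb.
ΣF_x = 0: A_x − T·cos35° = 0 → A_x = 142.646 × 0.819152 = 116.8 lb.
ΣF_y = 0: A_y + T·sin35° − 150 = 0 → A_y = 150 − 142.646 × 0.573576 = 68.18 lb.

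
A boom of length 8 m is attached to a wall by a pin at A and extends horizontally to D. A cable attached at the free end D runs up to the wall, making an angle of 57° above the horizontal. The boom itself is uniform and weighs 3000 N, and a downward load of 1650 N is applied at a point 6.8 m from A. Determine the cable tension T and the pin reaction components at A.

T = 3461 N, A_x = 1885 N, A_y = 1748 N

ΣM about A: T·sin57°·8 − 3000·4 − 1650·6.8 = 0 → T = 23220/(8·0.838671) = 3460.83 ≈ 3461 N.
ΣF_x = 0: A_x − T·cos57° = 0 → A_x = 3460.83 × 0.544639 = 1885 N.
ΣF_y = 0: A_y + T·sin57° − 3000 − 1650 = 0 → A_y = 4650 − 3460.83 × 0.838671 = 1748 N.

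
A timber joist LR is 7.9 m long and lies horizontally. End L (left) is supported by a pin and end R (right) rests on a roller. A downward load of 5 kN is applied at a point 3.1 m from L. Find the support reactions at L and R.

ΣM about L: R_y·7.9 − 5·3.1 = 0 → R_y = 15.5/7.9 = 1.96203 ≈ 1.962 kN.
ΣF_y = 0: L_y + 1.96203 − 5 = 0 → L_y = 3.038 kN.
ΣF_x = 0: no horizontal applied forces, so L_x = 0.

L_x = 0, L_y = 3.038 kN, R_y = 1.962 kN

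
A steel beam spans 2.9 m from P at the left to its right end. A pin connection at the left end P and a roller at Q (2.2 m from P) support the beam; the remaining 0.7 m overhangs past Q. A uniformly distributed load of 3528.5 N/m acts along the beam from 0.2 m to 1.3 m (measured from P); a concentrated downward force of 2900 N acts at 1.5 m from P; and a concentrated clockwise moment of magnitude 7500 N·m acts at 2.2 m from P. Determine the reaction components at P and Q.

Resultant of the distributed load: 3528.5 × 1.1 = 3881.35 N at 0.75 m from P.
ΣM about P: Q_y·2.2 − (3528.5·1.1)·0.75 − 2900·1.5 − 7500 = 0 → Q_y = 14761.0125/2.2 = 6709.55 ≈ 6710 N.
ΣF_y = 0: P_y + 6709.55 − 3528.5·1.1 − 2900 = 0 → P_y = 71.80 N.
ΣF_x = 0: no horizontal applied forces, so P_x = 0.

P_x = 0, P_y = 71.80 N, Q_y = 6710 N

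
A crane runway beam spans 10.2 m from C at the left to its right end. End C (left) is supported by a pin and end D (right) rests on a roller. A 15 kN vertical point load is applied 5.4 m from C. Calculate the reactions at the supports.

C_x = 0, C_y = 7.059 kN, D_y = 7.941 kN

Taking moments about C: D_y·10.2 − 15·5.4 = 0 → D_y = 81/10.2 = 7.94118 ≈ 7.941 kN.
ΣF_y = 0: C_y + 7.94118 − 15 = 0 → C_y = 7.059 kN.
ΣF_x = 0: no horizontal applied forces, so C_x = 0.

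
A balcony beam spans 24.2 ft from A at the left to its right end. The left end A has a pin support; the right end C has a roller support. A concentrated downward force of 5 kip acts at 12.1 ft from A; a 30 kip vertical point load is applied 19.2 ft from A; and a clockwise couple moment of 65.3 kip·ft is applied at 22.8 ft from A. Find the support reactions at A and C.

Taking moments about A: C_y·24.2 − 5·12.1 − 30·19.2 − 65.3 = 0 → C_y = 701.8/24.2 = 29.00 kip.
ΣF_y = 0: A_y + 29 − 5 − 30 = 0 → A_y = 6.000 kip.
ΣF_x = 0: no horizontal applied forces, so A_x = 0.

A_x = 0, A_y = 6.000 kip, C_y = 29.00 kip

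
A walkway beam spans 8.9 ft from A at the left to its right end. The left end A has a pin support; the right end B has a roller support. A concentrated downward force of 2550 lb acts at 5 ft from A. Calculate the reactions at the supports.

Moments about A: B_y·8.9 − 2550·5 = 0 → B_y = 12750/8.9 = 1432.58 ≈ 1433 lb.
ΣF_y = 0: A_y + 1432.58 − 2550 = 0 → A_y = 1117 lb.
ΣF_x = 0: no horizontal applied forces, so A_x = 0.

A_x = 0, A_y = 1117 lb, B_y = 1433 lb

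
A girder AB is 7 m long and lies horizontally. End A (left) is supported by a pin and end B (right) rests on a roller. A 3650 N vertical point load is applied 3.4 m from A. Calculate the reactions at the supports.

Moments about A: B_y·7 − 3650·3.4 = 0 → B_y = 12410/7 = 1772.86 ≈ 1773 N.
ΣF_y = 0: A_y + 1772.86 − 3650 = 0 → A_y = 1877 N.
ΣF_x = 0: no horizontal applied forces, so A_x = 0.

A_x = 0, A_y = 1877 N, B_y = 1773 N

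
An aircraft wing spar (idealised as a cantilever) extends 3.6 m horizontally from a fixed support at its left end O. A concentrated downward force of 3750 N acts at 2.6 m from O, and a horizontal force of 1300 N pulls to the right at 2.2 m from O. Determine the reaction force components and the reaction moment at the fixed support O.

ΣF_x = 0: O_x + 1300 = 0 → O_x = -1300 N.
ΣF_y = 0: O_y − 3750 = 0 → O_y = 3750 N.
ΣM about O: M_O − 3750·2.6 = 0 → M_O = 9750 N·m.

O_x = -1300 N, O_y = 3750 N, M_O = 9750 N·m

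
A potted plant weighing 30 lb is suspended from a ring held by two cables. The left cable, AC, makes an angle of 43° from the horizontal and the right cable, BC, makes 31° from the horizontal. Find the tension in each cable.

T_AC = 26.75 lb, T_BC = 22.82 lb

ΣF_x = 0: −T_AC·cos43° + T_BC·cos31° = 0 → T_BC = 0.853222·T_AC.
ΣF_y = 0: T_AC·sin43° + T_BC·sin31° = 30.
Substitute: T_AC·(0.681998 + 0.853222·0.515038) = 30 → T_AC = 26.7513 ≈ 26.75 lb.
Then T_BC = 0.853222 × 26.7513 = 22.82 lb.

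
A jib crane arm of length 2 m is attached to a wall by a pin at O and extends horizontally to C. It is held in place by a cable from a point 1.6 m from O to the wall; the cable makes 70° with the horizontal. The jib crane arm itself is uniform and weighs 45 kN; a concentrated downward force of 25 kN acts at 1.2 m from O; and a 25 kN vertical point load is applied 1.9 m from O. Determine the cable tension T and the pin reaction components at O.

ΣM about O: T·sin70°·1.6 − 45·1 − 25·1.2 − 25·1.9 = 0 → T = 122.5/(1.6·0.939693) = 81.4761 ≈ 81.48 kN.
ΣF_x = 0: O_x − T·cos70° = 0 → O_x = 81.4761 × 0.34202 = 27.87 kN.
ΣF_y = 0: O_y + T·sin70° − 45 − 25 − 25 = 0 → O_y = 95 − 81.4761 × 0.939693 = 18.44 kN.

T = 81.48 kN, O_x = 27.87 kN, O_y = 18.44 kN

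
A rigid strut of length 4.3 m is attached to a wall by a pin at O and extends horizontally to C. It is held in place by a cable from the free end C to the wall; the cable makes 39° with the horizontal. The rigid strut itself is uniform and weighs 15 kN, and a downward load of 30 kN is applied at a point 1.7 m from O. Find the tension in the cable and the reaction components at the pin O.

T = 30.76 kN, O_x = 23.91 kN, O_y = 25.64 kN

ΣM about O: T·sin39°·4.3 − 15·2.15 − 30·1.7 = 0 → T = 83.25/(4.3·0.62932) = 30.7641 ≈ 30.76 kN.
ΣF_x = 0: O_x − T·cos39° = 0 → O_x = 30.7641 × 0.777146 = 23.91 kN.
ΣF_y = 0: O_y + T·sin39° − 15 − 30 = 0 → O_y = 45 − 30.7641 × 0.62932 = 25.64 kN.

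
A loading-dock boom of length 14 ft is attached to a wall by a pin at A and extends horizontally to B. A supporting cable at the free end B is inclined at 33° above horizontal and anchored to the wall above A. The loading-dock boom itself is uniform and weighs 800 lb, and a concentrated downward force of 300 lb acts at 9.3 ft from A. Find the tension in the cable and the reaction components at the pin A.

T = 1100 lb, A_x = 922.8 lb, A_y = 500.7 lb

ΣM about A: T·sin33°·14 − 800·7 − 300·9.3 = 0 → T = 8390/(14·0.544639) = 1100.34 ≈ 1100 lb.
ΣF_x = 0: A_x − T·cos33° = 0 → A_x = 1100.34 × 0.838671 = 922.8 lb.
ΣF_y = 0: A_y + T·sin33° − 800 − 300 = 0 → A_y = 1100 − 1100.34 × 0.544639 = 500.7 lb.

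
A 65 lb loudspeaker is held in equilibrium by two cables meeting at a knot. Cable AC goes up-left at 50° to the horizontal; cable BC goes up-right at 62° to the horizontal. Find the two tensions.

ΣF_x = 0: −T_AC·cos50° + T_BC·cos62° = 0 → T_BC = 1.36917·T_AC.
ΣF_y = 0: T_AC·sin50° + T_BC·sin62° = 65.
Substitute: T_AC·(0.766044 + 1.36917·0.882948) = 65 → T_AC = 32.9122 ≈ 32.91 lb.
Then T_BC = 1.36917 × 32.9122 = 45.06 lb.

T_AC = 32.91 lb, T_BC = 45.06 lb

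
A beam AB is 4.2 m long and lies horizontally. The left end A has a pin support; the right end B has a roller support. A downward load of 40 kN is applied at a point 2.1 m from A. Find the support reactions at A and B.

Moments about A: B_y·4.2 − 40·2.1 = 0 → B_y = 84/4.2 = 20.00 kN.
ΣF_y = 0: A_y + 20 − 40 = 0 → A_y = 20.00 kN.
ΣF_x = 0: no horizontal applied forces, so A_x = 0.

A_x = 0, A_y = 20.00 kN, B_y = 20.00 kN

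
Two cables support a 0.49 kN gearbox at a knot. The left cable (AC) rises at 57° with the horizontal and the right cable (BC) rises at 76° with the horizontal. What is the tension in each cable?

T_AC = 0.1621 kN, T_BC = 0.3649 kN

ΣF_x = 0: −T_AC·cos57° + T_BC·cos76° = 0 → T_BC = 2.2513·T_AC.
ΣF_y = 0: T_AC·sin57° + T_BC·sin76° = 0.49.
Substitute: T_AC·(0.838671 + 2.2513·0.970296) = 0.49 → T_AC = 0.162085 ≈ 0.1621 kN.
Then T_BC = 2.2513 × 0.162085 = 0.3649 kN.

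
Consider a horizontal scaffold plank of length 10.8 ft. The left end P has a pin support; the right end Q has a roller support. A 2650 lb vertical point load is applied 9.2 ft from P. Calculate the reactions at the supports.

P_x = 0, P_y = 392.6 lb, Q_y = 2257 lb

Moments about P: Q_y·10.8 − 2650·9.2 = 0 → Q_y = 24380/10.8 = 2257.41 ≈ 2257 lb.
ΣF_y = 0: P_y + 2257.41 − 2650 = 0 → P_y = 392.6 lb.
ΣF_x = 0: no horizontal applied forces, so P_x = 0.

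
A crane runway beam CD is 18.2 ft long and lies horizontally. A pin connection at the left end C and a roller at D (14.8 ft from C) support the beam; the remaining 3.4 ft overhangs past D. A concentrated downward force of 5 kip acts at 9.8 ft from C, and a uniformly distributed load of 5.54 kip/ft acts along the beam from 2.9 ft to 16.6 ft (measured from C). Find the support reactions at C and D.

Resultant of the distributed load: 5.54 × 13.7 = 75.898 kip at 9.75 ft from C.
Moments about C: D_y·14.8 − 5·9.8 − (5.54·13.7)·9.75 = 0 → D_y = 789.0055/14.8 = 53.3112 ≈ 53.31 kip.
ΣF_y = 0: C_y + 53.3112 − 5 − 5.54·13.7 = 0 → C_y = 27.59 kip.
ΣF_x = 0: no horizontal applied forces, so C_x = 0.

C_x = 0, C_y = 27.59 kip, D_y = 53.31 kip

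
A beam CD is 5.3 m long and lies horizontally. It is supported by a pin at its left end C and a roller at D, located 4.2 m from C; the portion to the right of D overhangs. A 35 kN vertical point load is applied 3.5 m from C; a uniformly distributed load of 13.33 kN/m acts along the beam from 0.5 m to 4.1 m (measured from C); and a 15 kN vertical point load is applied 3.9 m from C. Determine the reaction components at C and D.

C_x = 0, C_y = 28.61 kN, D_y = 69.37 kN

Resultant of the distributed load: 13.33 × 3.6 = 47.988 kN at 2.3 m from C.
Moments about C: D_y·4.2 − 35·3.5 − (13.33·3.6)·2.3 − 15·3.9 = 0 → D_y = 291.3724/4.2 = 69.3744 ≈ 69.37 kN.
ΣF_y = 0: C_y + 69.3744 − 35 − 13.33·3.6 − 15 = 0 → C_y = 28.61 kN.
ΣF_x = 0: no horizontal applied forces, so C_x = 0.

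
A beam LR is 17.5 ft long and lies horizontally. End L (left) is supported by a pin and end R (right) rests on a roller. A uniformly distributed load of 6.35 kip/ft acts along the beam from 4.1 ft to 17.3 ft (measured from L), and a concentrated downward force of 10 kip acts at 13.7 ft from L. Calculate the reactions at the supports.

L_x = 0, L_y = 34.74 kip, R_y = 59.08 kip

Resultant of the distributed load: 6.35 × 13.2 = 83.82 kip at 10.7 ft from L.
Taking moments about L: R_y·17.5 − (6.35·13.2)·10.7 − 10·13.7 = 0 → R_y = 1033.874/17.5 = 59.0785 ≈ 59.08 kip.
ΣF_y = 0: L_y + 59.0785 − 6.35·13.2 − 10 = 0 → L_y = 34.74 kip.
ΣF_x = 0: no horizontal applied forces, so L_x = 0.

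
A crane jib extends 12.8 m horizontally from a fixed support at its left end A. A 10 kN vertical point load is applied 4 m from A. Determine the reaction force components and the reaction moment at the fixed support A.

ΣF_x = 0: A_x = 0.
ΣF_y = 0: A_y − 10 = 0 → A_y = 10.00 kN.
ΣM about A: M_A − 10·4 = 0 → M_A = 40.00 kN·m.

A_x = 0, A_y = 10.00 kN, M_A = 40.00 kN·m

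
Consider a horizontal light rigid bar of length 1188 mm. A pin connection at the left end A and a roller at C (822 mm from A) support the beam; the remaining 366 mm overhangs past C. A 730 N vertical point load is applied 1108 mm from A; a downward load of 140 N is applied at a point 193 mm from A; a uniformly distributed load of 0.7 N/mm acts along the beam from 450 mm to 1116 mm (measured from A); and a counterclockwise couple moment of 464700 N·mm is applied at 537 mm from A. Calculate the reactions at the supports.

Resultant of the distributed load: 0.7 × 666 = 466.2 N at 783 mm from A.
ΣM about A: C_y·822 − 730·1108 − 140·193 − (0.7·666)·783 + 464700 = 0 → C_y = 736194.6/822 = 895.614 ≈ 895.6 N.
ΣF_y = 0: A_y + 895.614 − 730 − 140 − 0.7·666 = 0 → A_y = 440.6 N.
ΣF_x = 0: no horizontal applied forces, so A_x = 0.

A_x = 0, A_y = 440.6 N, C_y = 895.6 N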